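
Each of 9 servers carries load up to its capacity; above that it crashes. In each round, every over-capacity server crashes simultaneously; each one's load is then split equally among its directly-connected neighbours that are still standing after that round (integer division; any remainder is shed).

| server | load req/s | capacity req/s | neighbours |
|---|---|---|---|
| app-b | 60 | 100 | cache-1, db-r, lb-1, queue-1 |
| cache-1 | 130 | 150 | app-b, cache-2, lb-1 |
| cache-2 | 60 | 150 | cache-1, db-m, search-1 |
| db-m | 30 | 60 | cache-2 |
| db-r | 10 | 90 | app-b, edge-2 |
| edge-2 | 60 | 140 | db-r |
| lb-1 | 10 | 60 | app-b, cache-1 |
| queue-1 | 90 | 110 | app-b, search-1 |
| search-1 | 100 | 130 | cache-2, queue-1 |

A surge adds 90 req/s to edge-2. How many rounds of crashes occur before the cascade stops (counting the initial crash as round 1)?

6

Round 1 — edge-2 at 150 > 140. edge-2 crashes.
  edge-2 sheds 150 req/s to db-r: 150 each.
    db-r: 10+150 = 160 > 90
Round 2 — db-r crashes.
  db-r sheds 160 req/s to app-b: 160 each.
    app-b: 60+160 = 220 > 100
Round 3 — app-b crashes.
  app-b sheds 220 req/s to cache-1, lb-1, queue-1: 73 each (1 lost).
    cache-1: 130+73 = 203 > 150
    lb-1: 10+73 = 83 > 60
    queue-1: 90+73 = 163 > 110
Round 4 — cache-1, lb-1, queue-1 crash.
  cache-1 sheds 203 req/s to cache-2: 203 each.
    cache-2: 60+203 = 263 > 150
  lb-1 sheds 83 req/s: no online neighbours, lost.
  queue-1 sheds 163 req/s to search-1: 163 each.
    search-1: 100+163 = 263 > 130
Round 5 — cache-2, search-1 crash.
  cache-2 sheds 263 req/s to db-m: 263 each.
    db-m: 30+263 = 293 > 60
  search-1 sheds 263 req/s: no online neighbours, lost.
Round 6 — db-m crashes.
  db-m sheds 293 req/s: no online neighbours, lost.
No further crashes.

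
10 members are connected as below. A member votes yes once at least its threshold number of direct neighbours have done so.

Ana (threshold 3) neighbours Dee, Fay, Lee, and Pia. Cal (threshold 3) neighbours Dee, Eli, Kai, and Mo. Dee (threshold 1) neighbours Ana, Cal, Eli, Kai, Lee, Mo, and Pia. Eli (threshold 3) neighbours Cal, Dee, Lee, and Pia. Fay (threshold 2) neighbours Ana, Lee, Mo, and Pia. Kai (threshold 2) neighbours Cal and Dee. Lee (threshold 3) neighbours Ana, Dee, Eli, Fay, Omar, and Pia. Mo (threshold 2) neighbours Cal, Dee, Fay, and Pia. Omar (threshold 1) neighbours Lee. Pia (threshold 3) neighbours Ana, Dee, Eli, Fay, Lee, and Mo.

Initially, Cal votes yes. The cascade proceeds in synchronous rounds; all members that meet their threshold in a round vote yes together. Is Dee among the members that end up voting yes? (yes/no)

yes

Round 1 — Cal votes yes (initial).
Round 2 — checking thresholds:
  Dee: 1 of 7 neighbours ≥ 1, votes yes.
  Eli: 1 of 4 neighbours < 3, holds.
  Kai: 1 of 2 neighbours < 2, holds.
  Mo: 1 of 4 neighbours < 2, holds.
Round 3 — checking thresholds:
  Ana: 1 of 4 neighbours < 3, holds.
  Eli: 2 of 4 neighbours < 3, holds.
  Kai: 2 of 2 neighbours ≥ 2, votes yes.
  Lee: 1 of 6 neighbours < 3, holds.
  Mo: 2 of 4 neighbours ≥ 2, votes yes.
  Pia: 1 of 6 neighbours < 3, holds.
Round 4 — no new yes votes; cascade stops.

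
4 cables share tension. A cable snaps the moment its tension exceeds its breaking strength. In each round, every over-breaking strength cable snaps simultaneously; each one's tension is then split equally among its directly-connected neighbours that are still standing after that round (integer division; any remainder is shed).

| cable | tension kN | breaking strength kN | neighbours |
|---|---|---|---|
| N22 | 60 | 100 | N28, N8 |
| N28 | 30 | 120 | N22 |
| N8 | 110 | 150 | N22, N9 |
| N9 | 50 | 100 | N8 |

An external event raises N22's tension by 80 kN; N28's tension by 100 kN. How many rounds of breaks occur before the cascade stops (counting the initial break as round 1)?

3

Round 1 — N22 at 140 > 100; N28 at 130 > 120. N22, N28 snap.
  N22 sheds 140 kN to N8: 140 each.
    N8: 110+140 = 250 > 150
  N28 sheds 130 kN: no online neighbours, lost.
Round 2 — N8 snaps.
  N8 sheds 250 kN to N9: 250 each.
    N9: 50+250 = 300 > 100
Round 3 — N9 snaps.
  N9 sheds 300 kN: no online neighbours, lost.
No further breaks.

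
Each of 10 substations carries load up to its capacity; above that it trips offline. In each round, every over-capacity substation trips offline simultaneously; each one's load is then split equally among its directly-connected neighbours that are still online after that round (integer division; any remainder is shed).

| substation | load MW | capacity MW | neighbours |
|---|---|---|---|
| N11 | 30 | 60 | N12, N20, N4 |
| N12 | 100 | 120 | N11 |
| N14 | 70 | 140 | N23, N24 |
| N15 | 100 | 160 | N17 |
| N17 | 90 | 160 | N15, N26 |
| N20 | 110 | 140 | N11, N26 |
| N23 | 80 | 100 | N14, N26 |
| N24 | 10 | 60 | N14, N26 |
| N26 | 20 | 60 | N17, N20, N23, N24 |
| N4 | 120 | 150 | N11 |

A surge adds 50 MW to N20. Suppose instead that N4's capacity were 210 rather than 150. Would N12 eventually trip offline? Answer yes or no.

yes

With N4's capacity at 210:
Round 1 — N20 at 160 > 140. N20 trips offline.
  N20 sheds 160 MW to N11, N26: 80 each.
    N11: 30+80 = 110 > 60
    N26: 20+80 = 100 > 60
Round 2 — N11, N26 trip offline.
  N11 sheds 110 MW to N12, N4: 55 each.
    N12: 100+55 = 155 > 120
    N4: 120+55 = 175 ≤ 210
  N26 sheds 100 MW to N17, N23, N24: 33 each (1 lost).
    N17: 90+33 = 123 ≤ 160
    N23: 80+33 = 113 > 100
    N24: 10+33 = 43 ≤ 60
Round 3 — N12, N23 trip offline.
  N12 sheds 155 MW: no online neighbours, lost.
  N23 sheds 113 MW to N14: 113 each.
    N14: 70+113 = 183 > 140
Round 4 — N14 trips offline.
  N14 sheds 183 MW to N24: 183 each.
    N24: 43+183 = 226 > 60
Round 5 — N24 trips offline.
  N24 sheds 226 MW: no online neighbours, lost.
No further trips.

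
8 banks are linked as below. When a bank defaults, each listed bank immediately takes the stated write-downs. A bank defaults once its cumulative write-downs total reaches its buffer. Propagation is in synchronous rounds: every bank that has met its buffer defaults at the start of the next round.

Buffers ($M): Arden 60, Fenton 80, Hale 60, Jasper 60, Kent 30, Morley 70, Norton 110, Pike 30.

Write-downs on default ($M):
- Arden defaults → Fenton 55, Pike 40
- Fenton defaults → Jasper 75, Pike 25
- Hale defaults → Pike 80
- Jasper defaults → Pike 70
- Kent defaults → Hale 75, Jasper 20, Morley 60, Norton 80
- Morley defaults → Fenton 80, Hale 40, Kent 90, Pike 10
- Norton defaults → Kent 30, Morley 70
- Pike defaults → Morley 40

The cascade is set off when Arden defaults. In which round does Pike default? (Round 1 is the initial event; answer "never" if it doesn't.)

2

Round 1 — Arden defaults (initial).
  Fenton: +55 → 55 < 80
  Pike: +40 → 40 ≥ 30
Round 2 — Pike defaults.
  Morley: +40 → 40 < 70
No further defaults.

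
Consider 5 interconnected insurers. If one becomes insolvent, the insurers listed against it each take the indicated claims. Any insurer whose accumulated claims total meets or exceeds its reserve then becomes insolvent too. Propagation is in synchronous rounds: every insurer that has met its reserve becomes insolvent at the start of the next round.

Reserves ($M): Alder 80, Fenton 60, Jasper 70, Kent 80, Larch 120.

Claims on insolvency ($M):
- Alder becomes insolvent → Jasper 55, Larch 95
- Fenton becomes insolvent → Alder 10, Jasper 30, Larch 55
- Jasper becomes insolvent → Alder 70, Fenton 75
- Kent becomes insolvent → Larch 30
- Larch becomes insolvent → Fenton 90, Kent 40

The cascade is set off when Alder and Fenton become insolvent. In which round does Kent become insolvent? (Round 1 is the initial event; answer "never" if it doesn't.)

never

Round 1 — Alder, Fenton become insolvent (initial).
  Jasper: +55+30 → 85 ≥ 70
  Larch: +95+55 → 150 ≥ 120
Round 2 — Jasper, Larch become insolvent.
  Kent: +40 → 40 < 80
No further insolvencies.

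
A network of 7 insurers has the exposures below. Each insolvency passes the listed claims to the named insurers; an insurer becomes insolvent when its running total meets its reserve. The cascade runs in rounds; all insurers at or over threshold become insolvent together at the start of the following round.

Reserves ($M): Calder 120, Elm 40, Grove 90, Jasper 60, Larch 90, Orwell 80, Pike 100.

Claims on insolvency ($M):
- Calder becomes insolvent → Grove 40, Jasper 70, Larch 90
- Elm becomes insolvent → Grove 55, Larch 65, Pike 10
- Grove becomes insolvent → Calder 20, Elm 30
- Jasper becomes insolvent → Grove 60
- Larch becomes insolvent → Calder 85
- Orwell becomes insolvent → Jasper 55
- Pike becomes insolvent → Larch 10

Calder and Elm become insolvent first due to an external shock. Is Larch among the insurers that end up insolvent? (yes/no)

yes

Round 1 — Calder, Elm become insolvent (initial).
  Grove: +40+55 → 95 ≥ 90
  Jasper: +70 → 70 ≥ 60
  Larch: +90+65 → 155 ≥ 90
  Pike: +10 → 10 < 100
Round 2 — Grove, Jasper, Larch become insolvent.
No further insolvencies.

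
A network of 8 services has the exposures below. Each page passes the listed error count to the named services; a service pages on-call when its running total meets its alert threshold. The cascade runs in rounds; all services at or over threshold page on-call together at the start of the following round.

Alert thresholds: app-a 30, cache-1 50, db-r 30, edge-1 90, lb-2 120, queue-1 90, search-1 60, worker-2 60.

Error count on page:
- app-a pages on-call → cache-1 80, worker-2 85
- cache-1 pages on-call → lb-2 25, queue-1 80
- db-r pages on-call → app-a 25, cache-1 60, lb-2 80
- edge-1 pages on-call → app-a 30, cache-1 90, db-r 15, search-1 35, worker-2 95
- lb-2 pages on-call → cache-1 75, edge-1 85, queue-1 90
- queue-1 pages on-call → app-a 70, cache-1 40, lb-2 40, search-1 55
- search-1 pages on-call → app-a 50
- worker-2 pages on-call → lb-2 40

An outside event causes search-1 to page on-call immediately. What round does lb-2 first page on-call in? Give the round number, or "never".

never

Round 1 — search-1 pages on-call (initial).
  app-a: +50 → 50 ≥ 30
Round 2 — app-a pages on-call.
  cache-1: +80 → 80 ≥ 50
  worker-2: +85 → 85 ≥ 60
Round 3 — cache-1, worker-2 page on-call.
  lb-2: +25+40 → 65 < 120
  queue-1: +80 → 80 < 90
No further pages.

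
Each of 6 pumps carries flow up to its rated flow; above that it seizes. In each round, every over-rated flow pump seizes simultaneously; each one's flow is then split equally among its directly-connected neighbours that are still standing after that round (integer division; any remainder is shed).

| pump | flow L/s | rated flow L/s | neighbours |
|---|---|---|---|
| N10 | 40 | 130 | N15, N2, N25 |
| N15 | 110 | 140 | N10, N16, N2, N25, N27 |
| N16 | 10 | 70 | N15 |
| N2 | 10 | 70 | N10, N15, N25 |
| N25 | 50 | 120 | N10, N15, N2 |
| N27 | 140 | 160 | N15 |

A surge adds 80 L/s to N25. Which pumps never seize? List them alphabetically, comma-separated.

N16

Round 1 — N25 at 130 > 120. N25 seizes.
  N25 sheds 130 L/s to N10, N15, N2: 43 each (1 lost).
    N10: 40+43 = 83 ≤ 130
    N15: 110+43 = 153 > 140
    N2: 10+43 = 53 ≤ 70
Round 2 — N15 seizes.
  N15 sheds 153 L/s to N10, N16, N2, N27: 38 each (1 lost).
    N10: 83+38 = 121 ≤ 130
    N16: 10+38 = 48 ≤ 70
    N2: 53+38 = 91 > 70
    N27: 140+38 = 178 > 160
Round 3 — N2, N27 seize.
  N2 sheds 91 L/s to N10: 91 each.
    N10: 121+91 = 212 > 130
  N27 sheds 178 L/s: no online neighbours, lost.
Round 4 — N10 seizes.
  N10 sheds 212 L/s: no online neighbours, lost.
No further seizures.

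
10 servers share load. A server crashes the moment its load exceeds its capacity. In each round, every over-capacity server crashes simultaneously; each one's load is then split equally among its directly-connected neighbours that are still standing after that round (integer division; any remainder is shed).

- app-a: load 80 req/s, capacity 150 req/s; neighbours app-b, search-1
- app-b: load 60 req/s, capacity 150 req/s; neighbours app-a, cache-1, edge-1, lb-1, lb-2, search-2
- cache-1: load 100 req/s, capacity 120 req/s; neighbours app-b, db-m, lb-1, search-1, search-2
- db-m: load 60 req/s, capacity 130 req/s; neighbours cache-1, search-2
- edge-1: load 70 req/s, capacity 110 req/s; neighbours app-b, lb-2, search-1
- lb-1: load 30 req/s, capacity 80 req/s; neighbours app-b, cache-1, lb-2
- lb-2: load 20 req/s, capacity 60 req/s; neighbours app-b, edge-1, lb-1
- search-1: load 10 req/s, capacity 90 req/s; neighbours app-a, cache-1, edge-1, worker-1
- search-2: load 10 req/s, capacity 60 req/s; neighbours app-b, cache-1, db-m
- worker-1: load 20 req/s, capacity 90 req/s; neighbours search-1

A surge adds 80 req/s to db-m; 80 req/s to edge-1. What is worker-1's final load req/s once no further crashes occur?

78

Round 1 — db-m at 140 > 130; edge-1 at 150 > 110. db-m, edge-1 crash.
  db-m sheds 140 req/s to cache-1, search-2: 70 each.
    cache-1: 100+70 = 170 > 120
    search-2: 10+70 = 80 > 60
  edge-1 sheds 150 req/s to app-b, lb-2, search-1: 50 each.
    app-b: 60+50 = 110 ≤ 150
    lb-2: 20+50 = 70 > 60
    search-1: 10+50 = 60 ≤ 90
Round 2 — cache-1, lb-2, search-2 crash.
  cache-1 sheds 170 req/s to app-b, lb-1, search-1: 56 each (2 lost).
    app-b: 110+56 = 166 > 150
    lb-1: 30+56 = 86 > 80
    search-1: 60+56 = 116 > 90
  lb-2 sheds 70 req/s to app-b, lb-1: 35 each.
    app-b: 166+35 = 201 > 150
    lb-1: 86+35 = 121 > 80
  search-2 sheds 80 req/s to app-b: 80 each.
    app-b: 201+80 = 281 > 150
Round 3 — app-b, lb-1, search-1 crash.
  app-b sheds 281 req/s to app-a: 281 each.
    app-a: 80+281 = 361 > 150
  lb-1 sheds 121 req/s: no online neighbours, lost.
  search-1 sheds 116 req/s to app-a, worker-1: 58 each.
    app-a: 361+58 = 419 > 150
    worker-1: 20+58 = 78 ≤ 90
Round 4 — app-a crashes.
  app-a sheds 419 req/s: no online neighbours, lost.
No further crashes.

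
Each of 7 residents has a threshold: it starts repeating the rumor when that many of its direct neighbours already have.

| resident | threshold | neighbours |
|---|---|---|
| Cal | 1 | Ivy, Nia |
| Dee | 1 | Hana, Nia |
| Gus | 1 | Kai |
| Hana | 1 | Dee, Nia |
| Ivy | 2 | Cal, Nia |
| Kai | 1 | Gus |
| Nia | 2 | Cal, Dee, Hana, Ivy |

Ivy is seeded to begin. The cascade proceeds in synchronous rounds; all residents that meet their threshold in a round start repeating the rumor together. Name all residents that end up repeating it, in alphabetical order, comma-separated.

Round 1 — Ivy starts repeating the rumor (initial).
Round 2 — checking thresholds:
  Cal: 1 of 2 neighbours ≥ 1, starts repeating the rumor.
  Nia: 1 of 4 neighbours < 2, not yet.
Round 3 — checking thresholds:
  Nia: 2 of 4 neighbours ≥ 2, starts repeating the rumor.
Round 4 — checking thresholds:
  Dee: 1 of 2 neighbours ≥ 1, starts repeating the rumor.
  Hana: 1 of 2 neighbours ≥ 1, starts repeating the rumor.
Round 5 — no new spreads; cascade stops.

Cal, Dee, Hana, Ivy, Nia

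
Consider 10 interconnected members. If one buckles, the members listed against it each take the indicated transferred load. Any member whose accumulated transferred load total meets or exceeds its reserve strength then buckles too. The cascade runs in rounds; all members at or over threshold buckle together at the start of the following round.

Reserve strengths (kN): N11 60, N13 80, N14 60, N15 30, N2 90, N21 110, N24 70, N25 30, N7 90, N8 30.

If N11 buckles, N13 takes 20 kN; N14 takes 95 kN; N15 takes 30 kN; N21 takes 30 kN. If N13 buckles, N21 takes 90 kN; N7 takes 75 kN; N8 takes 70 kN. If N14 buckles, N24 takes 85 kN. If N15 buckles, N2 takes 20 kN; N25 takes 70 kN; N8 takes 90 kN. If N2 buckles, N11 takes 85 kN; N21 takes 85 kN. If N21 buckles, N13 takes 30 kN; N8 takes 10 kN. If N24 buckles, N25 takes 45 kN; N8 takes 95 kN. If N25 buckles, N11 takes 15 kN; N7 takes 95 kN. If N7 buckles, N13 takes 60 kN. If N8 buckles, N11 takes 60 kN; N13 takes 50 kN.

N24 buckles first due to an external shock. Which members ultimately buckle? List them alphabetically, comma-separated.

N11, N13, N14, N15, N21, N24, N25, N7, N8

Round 1 — N24 buckles (initial).
  N25: +45 → 45 ≥ 30
  N8: +95 → 95 ≥ 30
Round 2 — N25, N8 buckle.
  N11: +15+60 → 75 ≥ 60
  N13: +50 → 50 < 80
  N7: +95 → 95 ≥ 90
Round 3 — N11, N7 buckle.
  N13: +20+60 → 130 ≥ 80
  N14: +95 → 95 ≥ 60
  N15: +30 → 30 ≥ 30
  N21: +30 → 30 < 110
Round 4 — N13, N14, N15 buckle.
  N2: +20 → 20 < 90
  N21: +90 → 120 ≥ 110
Round 5 — N21 buckles.
No further bucklings.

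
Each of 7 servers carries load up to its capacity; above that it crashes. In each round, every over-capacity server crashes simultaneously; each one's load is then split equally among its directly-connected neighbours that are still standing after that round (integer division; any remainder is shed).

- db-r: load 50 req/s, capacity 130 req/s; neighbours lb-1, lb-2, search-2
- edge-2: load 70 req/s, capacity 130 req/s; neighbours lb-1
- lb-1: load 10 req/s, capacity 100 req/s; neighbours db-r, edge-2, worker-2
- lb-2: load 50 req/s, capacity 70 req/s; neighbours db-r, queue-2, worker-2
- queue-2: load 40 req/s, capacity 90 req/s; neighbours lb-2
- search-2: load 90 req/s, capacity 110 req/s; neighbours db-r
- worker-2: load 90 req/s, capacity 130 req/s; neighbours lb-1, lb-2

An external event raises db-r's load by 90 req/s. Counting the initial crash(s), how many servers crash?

Round 1 — db-r at 140 > 130. db-r crashes.
  db-r sheds 140 req/s to lb-1, lb-2, search-2: 46 each (2 lost).
    lb-1: 10+46 = 56 ≤ 100
    lb-2: 50+46 = 96 > 70
    search-2: 90+46 = 136 > 110
Round 2 — lb-2, search-2 crash.
  lb-2 sheds 96 req/s to queue-2, worker-2: 48 each.
    queue-2: 40+48 = 88 ≤ 90
    worker-2: 90+48 = 138 > 130
  search-2 sheds 136 req/s: no online neighbours, lost.
Round 3 — worker-2 crashes.
  worker-2 sheds 138 req/s to lb-1: 138 each.
    lb-1: 56+138 = 194 > 100
Round 4 — lb-1 crashes.
  lb-1 sheds 194 req/s to edge-2: 194 each.
    edge-2: 70+194 = 264 > 130
Round 5 — edge-2 crashes.
  edge-2 sheds 264 req/s: no online neighbours, lost.
No further crashes.

6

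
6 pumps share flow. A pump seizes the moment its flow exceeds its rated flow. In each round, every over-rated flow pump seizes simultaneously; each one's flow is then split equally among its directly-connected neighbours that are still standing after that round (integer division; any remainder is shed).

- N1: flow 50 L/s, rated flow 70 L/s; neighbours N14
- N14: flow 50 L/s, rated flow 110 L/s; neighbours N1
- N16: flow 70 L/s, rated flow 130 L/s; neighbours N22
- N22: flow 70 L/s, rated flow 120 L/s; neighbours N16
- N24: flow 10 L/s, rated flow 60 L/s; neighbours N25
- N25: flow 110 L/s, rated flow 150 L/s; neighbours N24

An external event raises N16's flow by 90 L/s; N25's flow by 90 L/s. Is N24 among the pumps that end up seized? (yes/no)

Round 1 — N16 at 160 > 130; N25 at 200 > 150. N16, N25 seize.
  N16 sheds 160 L/s to N22: 160 each.
    N22: 70+160 = 230 > 120
  N25 sheds 200 L/s to N24: 200 each.
    N24: 10+200 = 210 > 60
Round 2 — N22, N24 seize.
  N22 sheds 230 L/s: no online neighbours, lost.
  N24 sheds 210 L/s: no online neighbours, lost.
No further seizures.

yes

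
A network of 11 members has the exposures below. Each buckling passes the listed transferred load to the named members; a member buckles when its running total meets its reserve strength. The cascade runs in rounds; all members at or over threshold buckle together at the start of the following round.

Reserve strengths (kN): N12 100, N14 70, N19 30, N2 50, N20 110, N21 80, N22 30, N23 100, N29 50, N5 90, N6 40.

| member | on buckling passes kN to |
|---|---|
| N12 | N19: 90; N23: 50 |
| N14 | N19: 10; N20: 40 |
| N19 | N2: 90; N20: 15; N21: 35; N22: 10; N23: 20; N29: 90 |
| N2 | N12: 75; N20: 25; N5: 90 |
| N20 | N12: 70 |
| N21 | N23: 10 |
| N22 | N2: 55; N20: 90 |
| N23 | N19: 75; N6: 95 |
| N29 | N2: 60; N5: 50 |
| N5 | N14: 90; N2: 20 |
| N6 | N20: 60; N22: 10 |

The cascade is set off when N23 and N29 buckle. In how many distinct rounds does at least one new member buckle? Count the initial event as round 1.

6

Round 1 — N23, N29 buckle (initial).
  N19: +75 → 75 ≥ 30
  N2: +60 → 60 ≥ 50
  N5: +50 → 50 < 90
  N6: +95 → 95 ≥ 40
Round 2 — N19, N2, N6 buckle.
  N12: +75 → 75 < 100
  N20: +15+25+60 → 100 < 110
  N21: +35 → 35 < 80
  N22: +10+10 → 20 < 30
  N5: +90 → 140 ≥ 90
Round 3 — N5 buckles.
  N14: +90 → 90 ≥ 70
Round 4 — N14 buckles.
  N20: +40 → 140 ≥ 110
Round 5 — N20 buckles.
  N12: +70 → 145 ≥ 100
Round 6 — N12 buckles.
No further bucklings.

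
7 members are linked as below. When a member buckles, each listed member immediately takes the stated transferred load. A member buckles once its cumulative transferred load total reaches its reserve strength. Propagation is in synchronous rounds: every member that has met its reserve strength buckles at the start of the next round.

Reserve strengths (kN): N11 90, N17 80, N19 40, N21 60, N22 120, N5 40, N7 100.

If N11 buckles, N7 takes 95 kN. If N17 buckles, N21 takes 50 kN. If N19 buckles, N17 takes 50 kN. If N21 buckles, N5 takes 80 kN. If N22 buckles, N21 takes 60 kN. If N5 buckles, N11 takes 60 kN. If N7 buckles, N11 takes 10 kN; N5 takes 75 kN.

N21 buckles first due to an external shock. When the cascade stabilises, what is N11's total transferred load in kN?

60

Round 1 — N21 buckles (initial).
  N5: +80 → 80 ≥ 40
Round 2 — N5 buckles.
  N11: +60 → 60 < 90
No further bucklings.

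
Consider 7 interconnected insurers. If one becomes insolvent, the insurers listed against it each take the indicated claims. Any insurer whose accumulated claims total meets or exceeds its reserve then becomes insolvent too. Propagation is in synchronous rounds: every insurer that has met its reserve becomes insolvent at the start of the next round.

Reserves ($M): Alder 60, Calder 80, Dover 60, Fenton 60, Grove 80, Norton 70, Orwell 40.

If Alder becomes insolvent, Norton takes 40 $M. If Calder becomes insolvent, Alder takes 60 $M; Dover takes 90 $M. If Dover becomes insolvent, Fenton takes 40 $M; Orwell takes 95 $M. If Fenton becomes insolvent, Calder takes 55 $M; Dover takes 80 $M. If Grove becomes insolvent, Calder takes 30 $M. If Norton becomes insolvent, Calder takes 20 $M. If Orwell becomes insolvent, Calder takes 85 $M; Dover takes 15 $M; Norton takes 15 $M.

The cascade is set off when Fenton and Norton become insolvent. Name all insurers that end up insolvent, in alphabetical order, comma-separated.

Alder, Calder, Dover, Fenton, Norton, Orwell

Round 1 — Fenton, Norton become insolvent (initial).
  Calder: +55+20 → 75 < 80
  Dover: +80 → 80 ≥ 60
Round 2 — Dover becomes insolvent.
  Orwell: +95 → 95 ≥ 40
Round 3 — Orwell becomes insolvent.
  Calder: +85 → 160 ≥ 80
Round 4 — Calder becomes insolvent.
  Alder: +60 → 60 ≥ 60
Round 5 — Alder becomes insolvent.
No further insolvencies.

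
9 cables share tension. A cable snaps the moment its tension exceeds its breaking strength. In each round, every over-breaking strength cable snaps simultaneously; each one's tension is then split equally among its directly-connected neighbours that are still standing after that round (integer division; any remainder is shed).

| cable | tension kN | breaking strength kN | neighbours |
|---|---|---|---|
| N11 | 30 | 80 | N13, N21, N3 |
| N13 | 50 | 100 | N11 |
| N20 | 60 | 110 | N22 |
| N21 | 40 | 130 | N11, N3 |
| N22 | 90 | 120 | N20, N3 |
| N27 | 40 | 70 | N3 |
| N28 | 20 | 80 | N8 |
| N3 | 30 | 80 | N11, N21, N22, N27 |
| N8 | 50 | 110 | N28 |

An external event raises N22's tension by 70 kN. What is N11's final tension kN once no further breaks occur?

Round 1 — N22 at 160 > 120. N22 snaps.
  N22 sheds 160 kN to N20, N3: 80 each.
    N20: 60+80 = 140 > 110
    N3: 30+80 = 110 > 80
Round 2 — N20, N3 snap.
  N20 sheds 140 kN: no online neighbours, lost.
  N3 sheds 110 kN to N11, N21, N27: 36 each (2 lost).
    N11: 30+36 = 66 ≤ 80
    N21: 40+36 = 76 ≤ 130
    N27: 40+36 = 76 > 70
Round 3 — N27 snaps.
  N27 sheds 76 kN: no online neighbours, lost.
No further breaks.

66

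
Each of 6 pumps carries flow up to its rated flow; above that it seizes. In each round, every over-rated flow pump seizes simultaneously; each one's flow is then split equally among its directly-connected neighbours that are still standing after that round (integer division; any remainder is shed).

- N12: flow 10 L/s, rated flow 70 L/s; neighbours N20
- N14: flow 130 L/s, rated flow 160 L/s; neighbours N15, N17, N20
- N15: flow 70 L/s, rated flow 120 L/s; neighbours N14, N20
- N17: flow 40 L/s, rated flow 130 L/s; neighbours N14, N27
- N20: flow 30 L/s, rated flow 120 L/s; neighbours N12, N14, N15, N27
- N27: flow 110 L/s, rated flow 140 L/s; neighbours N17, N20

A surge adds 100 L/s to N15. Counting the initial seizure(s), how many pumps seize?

Round 1 — N15 at 170 > 120. N15 seizes.
  N15 sheds 170 L/s to N14, N20: 85 each.
    N14: 130+85 = 215 > 160
    N20: 30+85 = 115 ≤ 120
Round 2 — N14 seizes.
  N14 sheds 215 L/s to N17, N20: 107 each (1 lost).
    N17: 40+107 = 147 > 130
    N20: 115+107 = 222 > 120
Round 3 — N17, N20 seize.
  N17 sheds 147 L/s to N27: 147 each.
    N27: 110+147 = 257 > 140
  N20 sheds 222 L/s to N12, N27: 111 each.
    N12: 10+111 = 121 > 70
    N27: 257+111 = 368 > 140
Round 4 — N12, N27 seize.
  N12 sheds 121 L/s: no online neighbours, lost.
  N27 sheds 368 L/s: no online neighbours, lost.
No further seizures.

6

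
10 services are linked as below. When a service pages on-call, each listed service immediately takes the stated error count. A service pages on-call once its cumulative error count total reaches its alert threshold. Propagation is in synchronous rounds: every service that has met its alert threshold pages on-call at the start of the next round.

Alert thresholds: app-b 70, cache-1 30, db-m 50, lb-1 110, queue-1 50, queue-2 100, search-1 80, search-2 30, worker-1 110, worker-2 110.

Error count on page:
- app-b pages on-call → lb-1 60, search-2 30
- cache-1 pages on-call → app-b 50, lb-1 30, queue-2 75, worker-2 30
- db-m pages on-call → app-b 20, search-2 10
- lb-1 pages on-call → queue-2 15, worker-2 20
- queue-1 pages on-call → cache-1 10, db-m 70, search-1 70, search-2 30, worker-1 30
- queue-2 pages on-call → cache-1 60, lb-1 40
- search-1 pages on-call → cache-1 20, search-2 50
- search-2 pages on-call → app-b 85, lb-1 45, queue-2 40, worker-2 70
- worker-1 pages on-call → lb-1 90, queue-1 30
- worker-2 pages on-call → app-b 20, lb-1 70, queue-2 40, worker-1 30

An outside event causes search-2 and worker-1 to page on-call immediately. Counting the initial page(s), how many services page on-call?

Round 1 — search-2, worker-1 page on-call (initial).
  app-b: +85 → 85 ≥ 70
  lb-1: +45+90 → 135 ≥ 110
  queue-1: +30 → 30 < 50
  queue-2: +40 → 40 < 100
  worker-2: +70 → 70 < 110
Round 2 — app-b, lb-1 page on-call.
  queue-2: +15 → 55 < 100
  worker-2: +20 → 90 < 110
No further pages.

4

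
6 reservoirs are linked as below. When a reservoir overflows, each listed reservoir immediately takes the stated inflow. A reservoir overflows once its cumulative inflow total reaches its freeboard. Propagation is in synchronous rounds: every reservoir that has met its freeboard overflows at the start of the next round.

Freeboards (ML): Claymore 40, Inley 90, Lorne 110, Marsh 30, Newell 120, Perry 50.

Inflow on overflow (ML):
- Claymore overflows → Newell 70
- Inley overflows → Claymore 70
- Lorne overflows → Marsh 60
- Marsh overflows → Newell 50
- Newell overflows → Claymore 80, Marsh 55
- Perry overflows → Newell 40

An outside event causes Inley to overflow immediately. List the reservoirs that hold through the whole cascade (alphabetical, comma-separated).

Round 1 — Inley overflows (initial).
  Claymore: +70 → 70 ≥ 40
Round 2 — Claymore overflows.
  Newell: +70 → 70 < 120
No further overflows.

Lorne, Marsh, Newell, Perry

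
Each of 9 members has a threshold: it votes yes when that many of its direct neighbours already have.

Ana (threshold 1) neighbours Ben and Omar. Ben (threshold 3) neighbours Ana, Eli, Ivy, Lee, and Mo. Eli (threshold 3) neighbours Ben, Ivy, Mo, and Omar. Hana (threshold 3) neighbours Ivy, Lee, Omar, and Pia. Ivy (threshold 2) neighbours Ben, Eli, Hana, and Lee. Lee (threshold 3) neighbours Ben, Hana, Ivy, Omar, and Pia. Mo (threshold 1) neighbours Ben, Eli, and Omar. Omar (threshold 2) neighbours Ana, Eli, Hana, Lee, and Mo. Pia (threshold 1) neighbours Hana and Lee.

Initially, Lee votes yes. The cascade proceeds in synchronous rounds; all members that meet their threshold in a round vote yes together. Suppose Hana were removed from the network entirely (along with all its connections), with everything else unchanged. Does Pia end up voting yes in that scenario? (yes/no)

yes

With Hana removed:
Round 1 — Lee votes yes (initial).
Round 2 — checking thresholds:
  Ben: 1 of 5 neighbours < 3, below threshold.
  Ivy: 1 of 3 neighbours < 2, below threshold.
  Omar: 1 of 4 neighbours < 2, below threshold.
  Pia: 1 of 1 neighbours ≥ 1, votes yes.
Round 3 — no new yes votes; cascade stops.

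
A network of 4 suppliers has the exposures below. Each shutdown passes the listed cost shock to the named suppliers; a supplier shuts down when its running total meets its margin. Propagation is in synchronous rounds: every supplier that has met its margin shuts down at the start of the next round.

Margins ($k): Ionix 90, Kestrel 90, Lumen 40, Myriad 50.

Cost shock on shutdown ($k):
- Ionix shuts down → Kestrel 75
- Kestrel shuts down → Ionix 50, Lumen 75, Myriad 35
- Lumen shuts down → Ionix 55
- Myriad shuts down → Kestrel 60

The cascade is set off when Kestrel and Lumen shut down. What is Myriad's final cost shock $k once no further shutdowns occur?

Round 1 — Kestrel, Lumen shut down (initial).
  Ionix: +50+55 → 105 ≥ 90
  Myriad: +35 → 35 < 50
Round 2 — Ionix shuts down.
No further shutdowns.

35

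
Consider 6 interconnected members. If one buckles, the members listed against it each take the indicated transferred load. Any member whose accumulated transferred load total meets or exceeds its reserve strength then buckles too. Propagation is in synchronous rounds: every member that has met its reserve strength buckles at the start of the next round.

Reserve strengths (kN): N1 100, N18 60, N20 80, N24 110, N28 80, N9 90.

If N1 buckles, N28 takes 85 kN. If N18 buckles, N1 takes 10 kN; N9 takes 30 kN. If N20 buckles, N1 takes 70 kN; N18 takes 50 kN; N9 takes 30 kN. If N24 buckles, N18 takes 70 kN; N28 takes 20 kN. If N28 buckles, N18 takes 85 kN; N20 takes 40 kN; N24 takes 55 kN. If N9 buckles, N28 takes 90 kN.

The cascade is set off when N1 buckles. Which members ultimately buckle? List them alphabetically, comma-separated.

Round 1 — N1 buckles (initial).
  N28: +85 → 85 ≥ 80
Round 2 — N28 buckles.
  N18: +85 → 85 ≥ 60
  N20: +40 → 40 < 80
  N24: +55 → 55 < 110
Round 3 — N18 buckles.
  N9: +30 → 30 < 90
No further bucklings.

N1, N18, N28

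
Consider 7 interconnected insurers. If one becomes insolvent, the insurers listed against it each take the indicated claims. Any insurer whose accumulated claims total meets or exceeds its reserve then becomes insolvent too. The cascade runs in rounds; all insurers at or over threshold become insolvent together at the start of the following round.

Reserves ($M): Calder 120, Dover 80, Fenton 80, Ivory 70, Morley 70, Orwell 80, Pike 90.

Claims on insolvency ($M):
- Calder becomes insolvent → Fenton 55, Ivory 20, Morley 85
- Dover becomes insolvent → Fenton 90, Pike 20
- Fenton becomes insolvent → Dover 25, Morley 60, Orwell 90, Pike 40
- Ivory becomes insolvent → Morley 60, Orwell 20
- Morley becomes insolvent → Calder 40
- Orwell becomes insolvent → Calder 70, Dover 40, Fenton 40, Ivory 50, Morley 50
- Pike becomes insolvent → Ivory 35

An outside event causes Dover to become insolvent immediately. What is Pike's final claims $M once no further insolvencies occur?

60

Round 1 — Dover becomes insolvent (initial).
  Fenton: +90 → 90 ≥ 80
  Pike: +20 → 20 < 90
Round 2 — Fenton becomes insolvent.
  Morley: +60 → 60 < 70
  Orwell: +90 → 90 ≥ 80
  Pike: +40 → 60 < 90
Round 3 — Orwell becomes insolvent.
  Calder: +70 → 70 < 120
  Ivory: +50 → 50 < 70
  Morley: +50 → 110 ≥ 70
Round 4 — Morley becomes insolvent.
  Calder: +40 → 110 < 120
No further insolvencies.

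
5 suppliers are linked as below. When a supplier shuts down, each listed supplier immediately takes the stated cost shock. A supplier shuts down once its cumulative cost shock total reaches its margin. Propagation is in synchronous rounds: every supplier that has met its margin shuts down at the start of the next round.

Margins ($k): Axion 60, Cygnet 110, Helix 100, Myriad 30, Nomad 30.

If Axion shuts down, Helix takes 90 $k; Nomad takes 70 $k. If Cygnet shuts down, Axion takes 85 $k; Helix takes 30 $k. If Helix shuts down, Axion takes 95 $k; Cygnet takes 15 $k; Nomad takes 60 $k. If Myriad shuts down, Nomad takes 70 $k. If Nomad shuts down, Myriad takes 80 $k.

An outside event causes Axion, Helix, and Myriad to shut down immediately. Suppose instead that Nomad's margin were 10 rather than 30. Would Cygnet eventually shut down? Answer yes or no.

With Nomad's margin at 10:
Round 1 — Axion, Helix, Myriad shut down (initial).
  Cygnet: +15 → 15 < 110
  Nomad: +70+60+70 → 200 ≥ 10
Round 2 — Nomad shuts down.
No further shutdowns.

no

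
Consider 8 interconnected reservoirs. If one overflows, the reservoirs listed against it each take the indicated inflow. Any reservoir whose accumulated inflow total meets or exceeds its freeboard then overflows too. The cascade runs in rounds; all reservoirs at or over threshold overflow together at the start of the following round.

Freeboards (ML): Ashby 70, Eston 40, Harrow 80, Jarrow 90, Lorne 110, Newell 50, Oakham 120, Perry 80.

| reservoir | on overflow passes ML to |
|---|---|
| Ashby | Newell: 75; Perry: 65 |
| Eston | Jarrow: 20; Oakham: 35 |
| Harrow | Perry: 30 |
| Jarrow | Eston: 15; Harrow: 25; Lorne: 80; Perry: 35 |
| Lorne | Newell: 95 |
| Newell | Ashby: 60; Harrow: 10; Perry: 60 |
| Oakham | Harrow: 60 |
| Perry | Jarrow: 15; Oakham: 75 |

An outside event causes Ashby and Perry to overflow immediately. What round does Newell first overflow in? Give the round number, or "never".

Round 1 — Ashby, Perry overflow (initial).
  Jarrow: +15 → 15 < 90
  Newell: +75 → 75 ≥ 50
  Oakham: +75 → 75 < 120
Round 2 — Newell overflows.
  Harrow: +10 → 10 < 80
No further overflows.

2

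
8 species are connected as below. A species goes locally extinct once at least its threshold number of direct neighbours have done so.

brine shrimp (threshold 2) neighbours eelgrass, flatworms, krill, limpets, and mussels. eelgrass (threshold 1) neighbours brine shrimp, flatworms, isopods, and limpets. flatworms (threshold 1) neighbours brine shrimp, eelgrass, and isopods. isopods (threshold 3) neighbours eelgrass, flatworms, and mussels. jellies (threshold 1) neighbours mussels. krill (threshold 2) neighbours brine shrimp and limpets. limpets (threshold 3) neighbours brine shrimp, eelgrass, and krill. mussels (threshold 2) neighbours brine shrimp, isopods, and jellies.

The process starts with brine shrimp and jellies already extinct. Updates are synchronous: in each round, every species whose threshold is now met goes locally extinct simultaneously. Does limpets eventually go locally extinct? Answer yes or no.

Round 1 — brine shrimp, jellies go locally extinct (initial).
Round 2 — checking thresholds:
  eelgrass: 1 of 4 neighbours ≥ 1, goes locally extinct.
  flatworms: 1 of 3 neighbours ≥ 1, goes locally extinct.
  krill: 1 of 2 neighbours < 2, holds.
  limpets: 1 of 3 neighbours < 3, holds.
  mussels: 2 of 3 neighbours ≥ 2, goes locally extinct.
Round 3 — checking thresholds:
  isopods: 3 of 3 neighbours ≥ 3, goes locally extinct.
  krill: 1 of 2 neighbours < 2, holds.
  limpets: 2 of 3 neighbours < 3, holds.
Round 4 — no new extinctions; cascade stops.

no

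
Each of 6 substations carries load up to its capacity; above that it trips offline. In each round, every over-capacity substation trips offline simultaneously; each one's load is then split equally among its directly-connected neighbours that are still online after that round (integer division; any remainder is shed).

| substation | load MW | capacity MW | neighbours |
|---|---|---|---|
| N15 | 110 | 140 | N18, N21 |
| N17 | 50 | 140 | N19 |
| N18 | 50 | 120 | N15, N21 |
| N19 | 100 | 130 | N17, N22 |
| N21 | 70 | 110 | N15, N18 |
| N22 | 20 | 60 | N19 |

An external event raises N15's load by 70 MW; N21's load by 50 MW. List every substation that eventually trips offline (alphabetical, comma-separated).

Round 1 — N15 at 180 > 140; N21 at 120 > 110. N15, N21 trip offline.
  N15 sheds 180 MW to N18: 180 each.
    N18: 50+180 = 230 > 120
  N21 sheds 120 MW to N18: 120 each.
    N18: 230+120 = 350 > 120
Round 2 — N18 trips offline.
  N18 sheds 350 MW: no online neighbours, lost.
No further trips.

N15, N18, N21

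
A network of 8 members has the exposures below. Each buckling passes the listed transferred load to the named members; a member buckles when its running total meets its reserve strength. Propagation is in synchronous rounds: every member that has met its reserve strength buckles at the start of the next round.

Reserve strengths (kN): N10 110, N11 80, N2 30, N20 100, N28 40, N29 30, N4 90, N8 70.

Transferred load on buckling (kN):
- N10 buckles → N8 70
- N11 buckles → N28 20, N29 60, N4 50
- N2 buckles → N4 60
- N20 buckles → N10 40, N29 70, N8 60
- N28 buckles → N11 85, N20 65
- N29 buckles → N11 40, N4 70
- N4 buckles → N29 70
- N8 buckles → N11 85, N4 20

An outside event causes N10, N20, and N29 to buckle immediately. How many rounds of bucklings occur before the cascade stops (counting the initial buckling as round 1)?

3

Round 1 — N10, N20, N29 buckle (initial).
  N11: +40 → 40 < 80
  N4: +70 → 70 < 90
  N8: +70+60 → 130 ≥ 70
Round 2 — N8 buckles.
  N11: +85 → 125 ≥ 80
  N4: +20 → 90 ≥ 90
Round 3 — N11, N4 buckle.
  N28: +20 → 20 < 40
No further bucklings.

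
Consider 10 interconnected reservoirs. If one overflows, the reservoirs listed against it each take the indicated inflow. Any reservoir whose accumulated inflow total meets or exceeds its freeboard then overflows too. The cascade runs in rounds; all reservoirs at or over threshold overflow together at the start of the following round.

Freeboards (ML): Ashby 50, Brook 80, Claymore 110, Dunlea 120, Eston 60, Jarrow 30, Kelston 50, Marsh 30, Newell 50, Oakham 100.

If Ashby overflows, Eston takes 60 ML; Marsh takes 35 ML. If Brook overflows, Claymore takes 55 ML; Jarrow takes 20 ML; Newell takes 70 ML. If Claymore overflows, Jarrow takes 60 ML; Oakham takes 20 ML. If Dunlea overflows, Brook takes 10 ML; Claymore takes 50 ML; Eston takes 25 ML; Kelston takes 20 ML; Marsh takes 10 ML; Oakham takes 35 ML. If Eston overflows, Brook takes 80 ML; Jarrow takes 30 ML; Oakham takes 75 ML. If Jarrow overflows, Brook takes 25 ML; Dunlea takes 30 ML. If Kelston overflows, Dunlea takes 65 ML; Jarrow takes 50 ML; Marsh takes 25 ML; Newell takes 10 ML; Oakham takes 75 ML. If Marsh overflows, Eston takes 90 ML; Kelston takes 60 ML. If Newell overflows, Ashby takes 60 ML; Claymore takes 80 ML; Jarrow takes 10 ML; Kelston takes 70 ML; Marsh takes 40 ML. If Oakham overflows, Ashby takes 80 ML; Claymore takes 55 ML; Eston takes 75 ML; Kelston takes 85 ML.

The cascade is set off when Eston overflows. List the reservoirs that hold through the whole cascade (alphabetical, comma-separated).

Round 1 — Eston overflows (initial).
  Brook: +80 → 80 ≥ 80
  Jarrow: +30 → 30 ≥ 30
  Oakham: +75 → 75 < 100
Round 2 — Brook, Jarrow overflow.
  Claymore: +55 → 55 < 110
  Dunlea: +30 → 30 < 120
  Newell: +70 → 70 ≥ 50
Round 3 — Newell overflows.
  Ashby: +60 → 60 ≥ 50
  Claymore: +80 → 135 ≥ 110
  Kelston: +70 → 70 ≥ 50
  Marsh: +40 → 40 ≥ 30
Round 4 — Ashby, Claymore, Kelston, Marsh overflow.
  Dunlea: +65 → 95 < 120
  Oakham: +20+75 → 170 ≥ 100
Round 5 — Oakham overflows.
No further overflows.

Dunlea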